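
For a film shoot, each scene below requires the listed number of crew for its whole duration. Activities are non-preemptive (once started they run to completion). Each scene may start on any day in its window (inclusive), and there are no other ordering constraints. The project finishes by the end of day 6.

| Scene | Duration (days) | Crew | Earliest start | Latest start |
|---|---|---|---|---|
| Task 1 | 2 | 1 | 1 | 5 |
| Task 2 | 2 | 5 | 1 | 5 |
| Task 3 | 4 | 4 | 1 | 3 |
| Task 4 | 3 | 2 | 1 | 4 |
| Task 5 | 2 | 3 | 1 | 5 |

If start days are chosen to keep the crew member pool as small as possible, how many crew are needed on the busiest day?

7

Early-start (Task 1@1, Task 2@1, Task 3@1, Task 4@1, Task 5@1) gives peak 15: d1:15  d2:15  d3:6  d4:4  d5:0  d6:0.
Shift Task 1→3, Task 3→3, Task 5→5.
Schedule Task 1@3, Task 2@1, Task 3@3, Task 4@1, Task 5@5: d1:7  d2:7  d3:7  d4:5  d5:7  d6:7 — peak 7.
Total crew member-days = 40 over 6 days ⇒ peak ≥ ⌈40/6⌉ = 7, so 7 is optimal.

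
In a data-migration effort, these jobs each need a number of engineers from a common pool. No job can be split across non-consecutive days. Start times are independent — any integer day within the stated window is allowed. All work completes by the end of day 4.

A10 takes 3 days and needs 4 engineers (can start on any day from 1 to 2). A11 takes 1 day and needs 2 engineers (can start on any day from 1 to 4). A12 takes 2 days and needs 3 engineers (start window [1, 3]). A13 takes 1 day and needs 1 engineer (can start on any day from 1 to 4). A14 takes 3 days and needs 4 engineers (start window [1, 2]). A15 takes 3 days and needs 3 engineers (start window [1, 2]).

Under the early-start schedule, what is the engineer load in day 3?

At early start, day 3 has: A10, A14, A15.
Demand: 4 + 4 + 3 = 11.

11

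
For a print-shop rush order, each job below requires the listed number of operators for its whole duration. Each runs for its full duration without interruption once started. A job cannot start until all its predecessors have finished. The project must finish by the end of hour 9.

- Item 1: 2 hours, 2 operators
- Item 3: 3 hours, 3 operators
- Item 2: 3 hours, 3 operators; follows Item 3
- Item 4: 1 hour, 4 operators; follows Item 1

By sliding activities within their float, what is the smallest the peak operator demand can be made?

4

Early-start (Item 1@1, Item 3@1, Item 2@4, Item 4@3) gives peak 7: h1:5  h2:5  h3:7  h4:3  h5:3  h6:3  h7:0  h8:0  h9:0.
Shift Item 3→3, Item 2→6, Item 4→9.
Schedule Item 1@1, Item 3@3, Item 2@6, Item 4@9: h1:2  h2:2  h3:3  h4:3  h5:3  h6:3  h7:3  h8:3  h9:4 — peak 4.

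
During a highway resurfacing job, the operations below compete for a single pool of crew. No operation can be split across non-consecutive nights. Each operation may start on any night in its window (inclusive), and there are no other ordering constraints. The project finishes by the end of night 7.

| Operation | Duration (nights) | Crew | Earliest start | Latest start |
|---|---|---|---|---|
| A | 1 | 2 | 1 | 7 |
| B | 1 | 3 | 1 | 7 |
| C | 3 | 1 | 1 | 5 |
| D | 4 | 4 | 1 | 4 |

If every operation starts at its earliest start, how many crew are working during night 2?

5

At early start, night 2 has: C, D.
Demand: 1 + 4 = 5.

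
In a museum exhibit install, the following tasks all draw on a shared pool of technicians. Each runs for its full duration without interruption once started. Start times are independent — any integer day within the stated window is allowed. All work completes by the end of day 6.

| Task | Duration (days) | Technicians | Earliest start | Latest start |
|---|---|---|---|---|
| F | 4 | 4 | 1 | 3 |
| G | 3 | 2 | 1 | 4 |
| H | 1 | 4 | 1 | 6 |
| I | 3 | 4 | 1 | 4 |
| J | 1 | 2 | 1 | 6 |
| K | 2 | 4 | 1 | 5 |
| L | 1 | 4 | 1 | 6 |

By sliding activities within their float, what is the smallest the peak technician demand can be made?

10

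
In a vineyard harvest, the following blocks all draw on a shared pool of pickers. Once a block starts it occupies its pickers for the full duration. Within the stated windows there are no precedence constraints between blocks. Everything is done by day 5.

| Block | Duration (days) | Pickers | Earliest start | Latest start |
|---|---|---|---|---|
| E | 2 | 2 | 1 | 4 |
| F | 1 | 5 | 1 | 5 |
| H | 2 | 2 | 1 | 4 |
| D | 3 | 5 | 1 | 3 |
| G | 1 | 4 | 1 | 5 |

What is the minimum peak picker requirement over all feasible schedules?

7

Early-start (E@1, F@1, H@1, D@1, G@1) gives peak 18: d1:18  d2:9  d3:5  d4:0  d5:0.
Shift H→3, D→2, G→5.
Schedule E@1, F@1, H@3, D@2, G@5: d1:7  d2:7  d3:7  d4:7  d5:4 — peak 7.
Total picker-days = 32 over 5 days ⇒ peak ≥ ⌈32/5⌉ = 7, so 7 is optimal.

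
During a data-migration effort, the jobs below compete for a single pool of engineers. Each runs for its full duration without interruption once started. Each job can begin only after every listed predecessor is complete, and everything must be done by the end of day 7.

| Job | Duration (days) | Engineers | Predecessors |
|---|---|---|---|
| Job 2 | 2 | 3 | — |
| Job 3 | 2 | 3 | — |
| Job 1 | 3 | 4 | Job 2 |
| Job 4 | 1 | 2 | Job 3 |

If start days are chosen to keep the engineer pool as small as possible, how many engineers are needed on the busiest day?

Early-start (Job 2@1, Job 3@1, Job 1@3, Job 4@3) gives peak 6: d1:6  d2:6  d3:6  d4:4  d5:4  d6:0  d7:0.
Shift Job 2→3, Job 1→5.
Schedule Job 2@3, Job 3@1, Job 1@5, Job 4@3: d1:3  d2:3  d3:5  d4:3  d5:4  d6:4  d7:4 — peak 5.

5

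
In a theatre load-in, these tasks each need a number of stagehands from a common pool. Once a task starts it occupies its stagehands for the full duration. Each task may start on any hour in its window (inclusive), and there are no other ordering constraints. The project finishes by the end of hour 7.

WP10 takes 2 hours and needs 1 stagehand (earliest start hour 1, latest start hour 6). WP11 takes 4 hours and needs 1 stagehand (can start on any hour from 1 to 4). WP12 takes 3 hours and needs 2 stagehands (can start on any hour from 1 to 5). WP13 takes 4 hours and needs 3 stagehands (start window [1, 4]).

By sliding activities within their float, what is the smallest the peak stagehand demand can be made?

Early-start (WP10@1, WP11@1, WP12@1, WP13@1) gives peak 7: h1:7  h2:7  h3:6  h4:4  h5:0  h6:0  h7:0.
Shift WP13→4.
Schedule WP10@1, WP11@1, WP12@1, WP13@4: h1:4  h2:4  h3:3  h4:4  h5:3  h6:3  h7:3 — peak 4.
Total stagehand-hours = 24 over 7 hours ⇒ peak ≥ ⌈24/7⌉ = 4, so 4 is optimal.

4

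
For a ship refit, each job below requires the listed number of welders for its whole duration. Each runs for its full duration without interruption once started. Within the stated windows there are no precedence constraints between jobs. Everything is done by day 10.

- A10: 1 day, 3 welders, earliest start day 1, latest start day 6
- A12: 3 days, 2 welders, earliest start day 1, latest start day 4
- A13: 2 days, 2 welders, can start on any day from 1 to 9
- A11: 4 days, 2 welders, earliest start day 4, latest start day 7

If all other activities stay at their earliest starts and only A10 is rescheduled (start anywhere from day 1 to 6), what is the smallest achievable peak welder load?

A10@1: d1:7  d2:4  d3:2  d4:2  d5:2  d6:2  d7:2  d8:0  d9:0  d10:0 → peak 7
A10@2: d1:4  d2:7  d3:2  d4:2  d5:2  d6:2  d7:2  d8:0  d9:0  d10:0 → peak 7
A10@3: d1:4  d2:4  d3:5  d4:2  d5:2  d6:2  d7:2  d8:0  d9:0  d10:0 → peak 5
A10@4: d1:4  d2:4  d3:2  d4:5  d5:2  d6:2  d7:2  d8:0  d9:0  d10:0 → peak 5
A10@5: d1:4  d2:4  d3:2  d4:2  d5:5  d6:2  d7:2  d8:0  d9:0  d10:0 → peak 5
A10@6: d1:4  d2:4  d3:2  d4:2  d5:2  d6:5  d7:2  d8:0  d9:0  d10:0 → peak 5
Best is A10@3, peak 5.

5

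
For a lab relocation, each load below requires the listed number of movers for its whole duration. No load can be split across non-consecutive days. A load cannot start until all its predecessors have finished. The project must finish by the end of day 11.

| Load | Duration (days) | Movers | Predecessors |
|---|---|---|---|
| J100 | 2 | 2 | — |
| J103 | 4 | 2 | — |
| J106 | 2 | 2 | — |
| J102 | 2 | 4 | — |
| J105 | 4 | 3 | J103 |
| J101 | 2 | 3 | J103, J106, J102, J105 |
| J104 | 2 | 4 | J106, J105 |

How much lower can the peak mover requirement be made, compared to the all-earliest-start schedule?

Early-start peak: d1:10  d2:10  d3:2  d4:2  d5:3  d6:3  d7:3  d8:3  d9:7  d10:7  d11:0 ⇒ 10.
Leveled (J100@1, J103@1, J106@1, J102@3, J105@5, J101@9, J104@9): d1:6  d2:6  d3:6  d4:6  d5:3  d6:3  d7:3  d8:3  d9:7  d10:7  d11:0 ⇒ 7.
Reduction 10 − 7 = 3.

3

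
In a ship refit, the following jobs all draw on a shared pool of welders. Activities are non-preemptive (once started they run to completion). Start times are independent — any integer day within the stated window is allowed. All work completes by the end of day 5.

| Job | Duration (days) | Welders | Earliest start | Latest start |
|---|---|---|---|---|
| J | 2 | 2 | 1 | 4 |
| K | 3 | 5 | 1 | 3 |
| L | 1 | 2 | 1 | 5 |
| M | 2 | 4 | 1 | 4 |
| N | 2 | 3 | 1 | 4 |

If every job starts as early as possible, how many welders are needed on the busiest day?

16

Early-start schedule: J@1, K@1, L@1, M@1, N@1.
Load per day: day 1: 16, day 2: 14, day 3: 5, day 4: 0, day 5: 0.
Peak is 16.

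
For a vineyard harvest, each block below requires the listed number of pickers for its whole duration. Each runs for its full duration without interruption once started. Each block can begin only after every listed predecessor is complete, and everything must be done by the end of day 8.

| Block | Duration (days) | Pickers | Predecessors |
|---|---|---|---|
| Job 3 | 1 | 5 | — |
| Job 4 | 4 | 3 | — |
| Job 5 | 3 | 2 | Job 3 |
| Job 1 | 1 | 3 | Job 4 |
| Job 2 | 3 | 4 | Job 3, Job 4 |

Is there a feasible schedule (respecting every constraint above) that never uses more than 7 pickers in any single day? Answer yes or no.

yes

Schedule Job 3@1, Job 4@2, Job 5@2, Job 1@6, Job 2@6: d1:5  d2:5  d3:5  d4:5  d5:3  d6:7  d7:4  d8:4 — peak 7 ≤ 7.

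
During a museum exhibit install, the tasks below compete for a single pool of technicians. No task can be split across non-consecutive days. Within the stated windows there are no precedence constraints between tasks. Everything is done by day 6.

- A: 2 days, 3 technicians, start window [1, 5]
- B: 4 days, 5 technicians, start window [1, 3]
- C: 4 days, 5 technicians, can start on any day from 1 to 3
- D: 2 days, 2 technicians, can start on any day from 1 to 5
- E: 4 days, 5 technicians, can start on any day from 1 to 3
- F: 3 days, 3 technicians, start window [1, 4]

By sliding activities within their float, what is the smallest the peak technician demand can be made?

Early-start (A@1, B@1, C@1, D@1, E@1, F@1) gives peak 23: d1:23  d2:23  d3:18  d4:15  d5:0  d6:0.
Shift E→3.
Schedule A@1, B@1, C@1, D@1, E@3, F@1: d1:18  d2:18  d3:18  d4:15  d5:5  d6:5 — peak 18.

18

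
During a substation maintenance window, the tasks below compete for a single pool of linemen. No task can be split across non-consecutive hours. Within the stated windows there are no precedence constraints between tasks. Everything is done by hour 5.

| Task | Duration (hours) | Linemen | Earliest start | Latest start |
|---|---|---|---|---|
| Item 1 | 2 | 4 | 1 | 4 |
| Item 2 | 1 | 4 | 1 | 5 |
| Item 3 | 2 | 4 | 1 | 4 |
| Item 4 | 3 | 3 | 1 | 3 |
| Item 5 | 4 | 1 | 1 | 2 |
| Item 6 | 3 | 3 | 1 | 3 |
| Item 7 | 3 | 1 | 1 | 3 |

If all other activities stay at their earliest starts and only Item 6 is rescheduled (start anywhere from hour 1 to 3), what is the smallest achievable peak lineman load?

17

Item 6@1: h1:20  h2:16  h3:8  h4:1  h5:0 → peak 20
Item 6@2: h1:17  h2:16  h3:8  h4:4  h5:0 → peak 17
Item 6@3: h1:17  h2:13  h3:8  h4:4  h5:3 → peak 17
Best is Item 6@2, peak 17.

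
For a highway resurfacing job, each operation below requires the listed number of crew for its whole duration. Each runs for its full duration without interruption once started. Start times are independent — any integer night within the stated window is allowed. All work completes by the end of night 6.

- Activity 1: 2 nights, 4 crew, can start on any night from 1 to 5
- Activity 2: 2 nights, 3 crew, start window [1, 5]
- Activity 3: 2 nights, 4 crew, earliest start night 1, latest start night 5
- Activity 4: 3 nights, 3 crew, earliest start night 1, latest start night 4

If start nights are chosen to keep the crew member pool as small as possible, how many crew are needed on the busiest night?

Early-start (Activity 1@1, Activity 2@1, Activity 3@1, Activity 4@1) gives peak 14: n1:14  n2:14  n3:3  n4:0  n5:0  n6:0.
Shift Activity 3→3, Activity 4→3.
Schedule Activity 1@1, Activity 2@1, Activity 3@3, Activity 4@3: n1:7  n2:7  n3:7  n4:7  n5:3  n6:0 — peak 7.

7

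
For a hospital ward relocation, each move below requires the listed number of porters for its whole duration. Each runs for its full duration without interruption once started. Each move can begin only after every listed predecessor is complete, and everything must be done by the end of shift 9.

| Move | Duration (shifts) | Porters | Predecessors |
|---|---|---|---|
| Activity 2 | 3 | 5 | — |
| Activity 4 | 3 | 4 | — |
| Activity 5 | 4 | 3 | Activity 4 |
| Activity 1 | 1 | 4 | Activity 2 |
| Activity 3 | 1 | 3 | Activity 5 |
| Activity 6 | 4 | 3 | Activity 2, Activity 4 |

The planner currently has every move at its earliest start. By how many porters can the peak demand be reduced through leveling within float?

1

Early-start peak: s1:9  s2:9  s3:9  s4:10  s5:6  s6:6  s7:6  s8:3  s9:0 ⇒ 10.
Leveled (Activity 2@1, Activity 4@1, Activity 5@4, Activity 1@4, Activity 3@8, Activity 6@5): s1:9  s2:9  s3:9  s4:7  s5:6  s6:6  s7:6  s8:6  s9:0 ⇒ 9.
Reduction 10 − 9 = 1.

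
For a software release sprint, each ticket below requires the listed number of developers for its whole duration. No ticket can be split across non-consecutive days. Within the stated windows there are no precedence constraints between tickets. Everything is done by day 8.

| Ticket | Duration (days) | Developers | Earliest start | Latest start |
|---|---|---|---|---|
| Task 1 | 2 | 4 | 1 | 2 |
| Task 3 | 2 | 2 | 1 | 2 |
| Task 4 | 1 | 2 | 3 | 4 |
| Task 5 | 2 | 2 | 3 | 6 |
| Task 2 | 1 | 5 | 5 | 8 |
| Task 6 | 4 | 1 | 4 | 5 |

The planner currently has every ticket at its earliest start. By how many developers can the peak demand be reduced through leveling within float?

Early-start peak: d1:6  d2:6  d3:4  d4:3  d5:6  d6:1  d7:1  d8:0 ⇒ 6.
Leveled (Task 1@1, Task 3@1, Task 4@3, Task 5@3, Task 2@5, Task 6@4): d1:6  d2:6  d3:4  d4:3  d5:6  d6:1  d7:1  d8:0 ⇒ 6.
Reduction 6 − 6 = 0.

0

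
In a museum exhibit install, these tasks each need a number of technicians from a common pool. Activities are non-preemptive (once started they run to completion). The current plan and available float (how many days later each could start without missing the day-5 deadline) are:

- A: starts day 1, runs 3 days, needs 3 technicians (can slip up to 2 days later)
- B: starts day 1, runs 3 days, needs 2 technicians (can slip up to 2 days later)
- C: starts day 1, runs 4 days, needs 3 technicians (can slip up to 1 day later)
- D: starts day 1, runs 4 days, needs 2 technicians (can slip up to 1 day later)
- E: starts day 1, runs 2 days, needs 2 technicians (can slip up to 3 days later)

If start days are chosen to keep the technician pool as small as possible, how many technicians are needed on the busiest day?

Early-start (A@1, B@1, C@1, D@1, E@1) gives peak 12: d1:12  d2:12  d3:10  d4:5  d5:0.
Shift E→4.
Schedule A@1, B@1, C@1, D@1, E@4: d1:10  d2:10  d3:10  d4:7  d5:2 — peak 10.

10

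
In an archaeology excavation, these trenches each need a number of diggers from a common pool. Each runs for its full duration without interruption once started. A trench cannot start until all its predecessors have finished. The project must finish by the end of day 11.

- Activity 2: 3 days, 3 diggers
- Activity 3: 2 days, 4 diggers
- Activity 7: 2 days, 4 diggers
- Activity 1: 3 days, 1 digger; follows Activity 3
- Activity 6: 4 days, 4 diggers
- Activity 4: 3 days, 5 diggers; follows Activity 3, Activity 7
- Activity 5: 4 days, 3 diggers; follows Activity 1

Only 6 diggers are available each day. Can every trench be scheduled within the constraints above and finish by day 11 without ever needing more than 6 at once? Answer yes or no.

no

Total digger-days = 71; over 11 days the average is 71/11 > 6, so some day must exceed 6.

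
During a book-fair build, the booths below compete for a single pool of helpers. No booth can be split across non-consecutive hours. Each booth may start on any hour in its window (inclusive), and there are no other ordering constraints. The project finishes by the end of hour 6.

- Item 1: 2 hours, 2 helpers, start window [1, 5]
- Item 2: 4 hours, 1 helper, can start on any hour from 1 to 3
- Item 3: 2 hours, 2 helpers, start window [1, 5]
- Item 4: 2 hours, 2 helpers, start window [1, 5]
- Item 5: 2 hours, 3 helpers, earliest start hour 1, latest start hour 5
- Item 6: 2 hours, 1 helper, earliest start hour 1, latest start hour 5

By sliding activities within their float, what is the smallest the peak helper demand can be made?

4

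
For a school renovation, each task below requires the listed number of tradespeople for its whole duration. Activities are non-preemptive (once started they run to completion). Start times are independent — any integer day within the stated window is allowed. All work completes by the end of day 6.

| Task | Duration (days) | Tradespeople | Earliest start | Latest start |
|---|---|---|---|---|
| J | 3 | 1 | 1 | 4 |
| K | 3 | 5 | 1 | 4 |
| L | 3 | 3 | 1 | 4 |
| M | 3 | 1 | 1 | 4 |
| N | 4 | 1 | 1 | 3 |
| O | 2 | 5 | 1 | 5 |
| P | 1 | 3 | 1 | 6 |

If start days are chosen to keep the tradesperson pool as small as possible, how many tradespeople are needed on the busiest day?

Early-start (J@1, K@1, L@1, M@1, N@1, O@1, P@1) gives peak 19: d1:19  d2:16  d3:11  d4:1  d5:0  d6:0.
Shift L→4, O→5, P→4.
Schedule J@1, K@1, L@4, M@1, N@1, O@5, P@4: d1:8  d2:8  d3:8  d4:7  d5:8  d6:8 — peak 8.
Total tradesperson-days = 47 over 6 days ⇒ peak ≥ ⌈47/6⌉ = 8, so 8 is optimal.

8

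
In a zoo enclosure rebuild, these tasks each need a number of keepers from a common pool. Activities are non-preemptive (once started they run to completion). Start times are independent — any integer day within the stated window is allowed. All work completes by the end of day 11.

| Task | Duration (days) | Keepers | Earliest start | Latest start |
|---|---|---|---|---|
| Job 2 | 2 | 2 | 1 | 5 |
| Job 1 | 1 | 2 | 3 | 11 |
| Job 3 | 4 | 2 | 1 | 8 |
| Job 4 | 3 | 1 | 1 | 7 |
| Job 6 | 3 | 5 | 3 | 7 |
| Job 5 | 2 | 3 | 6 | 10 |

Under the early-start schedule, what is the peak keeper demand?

10

Early-start schedule: Job 2@1, Job 1@3, Job 3@1, Job 4@1, Job 6@3, Job 5@6.
Load per day: day 1: 5, day 2: 5, day 3: 10, day 4: 7, day 5: 5, day 6: 3, day 7: 3, day 8: 0, day 9: 0, day 10: 0, day 11: 0.
Peak is 10.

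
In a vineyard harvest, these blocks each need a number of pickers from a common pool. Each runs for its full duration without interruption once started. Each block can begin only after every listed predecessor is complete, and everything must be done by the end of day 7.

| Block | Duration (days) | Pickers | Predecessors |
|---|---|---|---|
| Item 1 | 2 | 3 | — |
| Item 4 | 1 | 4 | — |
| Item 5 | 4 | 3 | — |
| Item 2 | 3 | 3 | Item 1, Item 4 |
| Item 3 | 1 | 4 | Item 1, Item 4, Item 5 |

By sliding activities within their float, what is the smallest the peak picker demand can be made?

6

Early-start (Item 1@1, Item 4@1, Item 5@1, Item 2@3, Item 3@5) gives peak 10: d1:10  d2:6  d3:6  d4:6  d5:7  d6:0  d7:0.
Shift Item 1→2, Item 5→2, Item 2→4, Item 3→7.
Schedule Item 1@2, Item 4@1, Item 5@2, Item 2@4, Item 3@7: d1:4  d2:6  d3:6  d4:6  d5:6  d6:3  d7:4 — peak 6.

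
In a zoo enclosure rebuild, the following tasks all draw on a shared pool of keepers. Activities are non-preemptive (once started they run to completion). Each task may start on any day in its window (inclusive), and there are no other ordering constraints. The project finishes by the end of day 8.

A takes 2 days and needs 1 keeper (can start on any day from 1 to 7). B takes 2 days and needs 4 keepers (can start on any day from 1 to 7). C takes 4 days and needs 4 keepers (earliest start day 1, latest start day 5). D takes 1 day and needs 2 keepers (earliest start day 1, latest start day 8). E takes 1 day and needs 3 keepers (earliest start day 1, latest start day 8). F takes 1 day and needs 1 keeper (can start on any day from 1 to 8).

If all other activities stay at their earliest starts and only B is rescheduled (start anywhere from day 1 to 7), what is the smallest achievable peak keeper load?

11

B@1: d1:15  d2:9  d3:4  d4:4  d5:0  d6:0  d7:0  d8:0 → peak 15
B@2: d1:11  d2:9  d3:8  d4:4  d5:0  d6:0  d7:0  d8:0 → peak 11
B@3: d1:11  d2:5  d3:8  d4:8  d5:0  d6:0  d7:0  d8:0 → peak 11
B@4: d1:11  d2:5  d3:4  d4:8  d5:4  d6:0  d7:0  d8:0 → peak 11
B@5: d1:11  d2:5  d3:4  d4:4  d5:4  d6:4  d7:0  d8:0 → peak 11
B@6: d1:11  d2:5  d3:4  d4:4  d5:0  d6:4  d7:4  d8:0 → peak 11
B@7: d1:11  d2:5  d3:4  d4:4  d5:0  d6:0  d7:4  d8:4 → peak 11
Best is B@2, peak 11.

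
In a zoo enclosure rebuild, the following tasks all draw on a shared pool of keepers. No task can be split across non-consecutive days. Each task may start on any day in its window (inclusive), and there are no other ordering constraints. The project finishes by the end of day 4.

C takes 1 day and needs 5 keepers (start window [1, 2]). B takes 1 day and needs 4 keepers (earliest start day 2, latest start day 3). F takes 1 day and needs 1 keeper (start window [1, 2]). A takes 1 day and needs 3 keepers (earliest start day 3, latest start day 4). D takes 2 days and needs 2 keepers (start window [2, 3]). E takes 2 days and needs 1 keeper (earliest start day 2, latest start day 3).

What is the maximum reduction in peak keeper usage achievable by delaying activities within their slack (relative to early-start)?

1

Early-start peak: d1:6  d2:7  d3:6  d4:0 ⇒ 7.
Leveled (C@1, B@2, F@1, A@3, D@2, E@3): d1:6  d2:6  d3:6  d4:1 ⇒ 6.
Reduction 7 − 6 = 1.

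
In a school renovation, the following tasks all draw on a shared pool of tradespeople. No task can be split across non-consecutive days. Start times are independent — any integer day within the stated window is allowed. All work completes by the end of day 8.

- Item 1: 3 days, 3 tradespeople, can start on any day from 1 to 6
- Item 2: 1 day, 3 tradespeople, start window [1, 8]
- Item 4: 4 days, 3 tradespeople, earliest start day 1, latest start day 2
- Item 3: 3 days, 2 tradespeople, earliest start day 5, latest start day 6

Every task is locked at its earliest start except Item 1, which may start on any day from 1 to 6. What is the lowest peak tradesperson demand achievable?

6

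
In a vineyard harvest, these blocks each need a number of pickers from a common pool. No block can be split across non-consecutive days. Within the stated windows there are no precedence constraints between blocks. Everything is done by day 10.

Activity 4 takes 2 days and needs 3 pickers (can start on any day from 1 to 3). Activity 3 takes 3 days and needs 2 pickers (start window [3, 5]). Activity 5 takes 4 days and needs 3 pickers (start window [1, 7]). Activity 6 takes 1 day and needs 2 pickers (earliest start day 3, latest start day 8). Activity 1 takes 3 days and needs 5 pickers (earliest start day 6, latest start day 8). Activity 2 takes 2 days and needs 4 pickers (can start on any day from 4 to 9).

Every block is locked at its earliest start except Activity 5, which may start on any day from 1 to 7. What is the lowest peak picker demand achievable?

8

Activity 5@1: d1:6  d2:6  d3:7  d4:9  d5:6  d6:5  d7:5  d8:5  d9:0  d10:0 → peak 9
Activity 5@2: d1:3  d2:6  d3:7  d4:9  d5:9  d6:5  d7:5  d8:5  d9:0  d10:0 → peak 9
Activity 5@3: d1:3  d2:3  d3:7  d4:9  d5:9  d6:8  d7:5  d8:5  d9:0  d10:0 → peak 9
Activity 5@4: d1:3  d2:3  d3:4  d4:9  d5:9  d6:8  d7:8  d8:5  d9:0  d10:0 → peak 9
Activity 5@5: d1:3  d2:3  d3:4  d4:6  d5:9  d6:8  d7:8  d8:8  d9:0  d10:0 → peak 9
Activity 5@6: d1:3  d2:3  d3:4  d4:6  d5:6  d6:8  d7:8  d8:8  d9:3  d10:0 → peak 8
Activity 5@7: d1:3  d2:3  d3:4  d4:6  d5:6  d6:5  d7:8  d8:8  d9:3  d10:3 → peak 8
Best is Activity 5@6, peak 8.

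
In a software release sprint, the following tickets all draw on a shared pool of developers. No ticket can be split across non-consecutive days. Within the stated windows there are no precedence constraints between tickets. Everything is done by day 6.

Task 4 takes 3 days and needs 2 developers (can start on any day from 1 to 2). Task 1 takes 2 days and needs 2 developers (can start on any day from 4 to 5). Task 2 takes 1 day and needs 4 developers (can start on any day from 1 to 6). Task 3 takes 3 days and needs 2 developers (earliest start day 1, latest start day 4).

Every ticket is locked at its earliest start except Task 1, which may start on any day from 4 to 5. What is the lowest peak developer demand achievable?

8

Task 1@4: d1:8  d2:4  d3:4  d4:2  d5:2  d6:0 → peak 8
Task 1@5: d1:8  d2:4  d3:4  d4:0  d5:2  d6:2 → peak 8
Best is Task 1@4, peak 8.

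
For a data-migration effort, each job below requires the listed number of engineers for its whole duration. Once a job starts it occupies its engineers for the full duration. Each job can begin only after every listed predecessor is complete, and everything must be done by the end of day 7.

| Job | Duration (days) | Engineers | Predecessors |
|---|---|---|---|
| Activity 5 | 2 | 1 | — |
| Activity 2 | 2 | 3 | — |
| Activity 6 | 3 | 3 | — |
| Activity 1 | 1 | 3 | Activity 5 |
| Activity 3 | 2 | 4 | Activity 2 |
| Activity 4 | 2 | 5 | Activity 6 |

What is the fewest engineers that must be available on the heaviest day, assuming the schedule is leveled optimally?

Early-start (Activity 5@1, Activity 2@1, Activity 6@1, Activity 1@3, Activity 3@3, Activity 4@4) gives peak 10: d1:7  d2:7  d3:10  d4:9  d5:5  d6:0  d7:0.
Shift Activity 3→4, Activity 4→6.
Schedule Activity 5@1, Activity 2@1, Activity 6@1, Activity 1@3, Activity 3@4, Activity 4@6: d1:7  d2:7  d3:6  d4:4  d5:4  d6:5  d7:5 — peak 7.

7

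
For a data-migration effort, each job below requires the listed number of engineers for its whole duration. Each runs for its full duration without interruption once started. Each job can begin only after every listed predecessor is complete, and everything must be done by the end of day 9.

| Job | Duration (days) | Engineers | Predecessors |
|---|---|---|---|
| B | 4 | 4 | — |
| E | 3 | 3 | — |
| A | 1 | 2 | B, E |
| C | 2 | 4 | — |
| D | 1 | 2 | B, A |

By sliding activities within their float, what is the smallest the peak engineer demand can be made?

Early-start (B@1, E@1, A@5, C@1, D@6) gives peak 11: d1:11  d2:11  d3:7  d4:4  d5:2  d6:2  d7:0  d8:0  d9:0.
Shift E→5, A→8, C→8, D→9.
Schedule B@1, E@5, A@8, C@8, D@9: d1:4  d2:4  d3:4  d4:4  d5:3  d6:3  d7:3  d8:6  d9:6 — peak 6.

6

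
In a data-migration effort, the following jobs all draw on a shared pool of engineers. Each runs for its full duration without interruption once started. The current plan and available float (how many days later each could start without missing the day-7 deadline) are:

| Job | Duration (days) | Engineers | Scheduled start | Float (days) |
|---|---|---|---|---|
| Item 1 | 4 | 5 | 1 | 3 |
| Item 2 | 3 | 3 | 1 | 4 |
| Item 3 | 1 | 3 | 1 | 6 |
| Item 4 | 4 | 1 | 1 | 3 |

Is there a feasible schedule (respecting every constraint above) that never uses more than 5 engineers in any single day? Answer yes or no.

Total engineer-days = 36; over 7 days the average is 36/7 > 5, so some day must exceed 5.

no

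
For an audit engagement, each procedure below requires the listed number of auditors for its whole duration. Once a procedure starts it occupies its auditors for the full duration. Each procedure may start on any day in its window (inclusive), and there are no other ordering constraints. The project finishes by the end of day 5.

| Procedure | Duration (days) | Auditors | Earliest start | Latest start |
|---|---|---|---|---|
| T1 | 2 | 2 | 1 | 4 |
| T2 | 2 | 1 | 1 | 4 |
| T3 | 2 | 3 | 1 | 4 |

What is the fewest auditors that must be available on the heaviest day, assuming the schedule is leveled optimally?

Early-start (T1@1, T2@1, T3@1) gives peak 6: d1:6  d2:6  d3:0  d4:0  d5:0.
Shift T3→3.
Schedule T1@1, T2@1, T3@3: d1:3  d2:3  d3:3  d4:3  d5:0 — peak 3.
Total auditor-days = 12 over 5 days ⇒ peak ≥ ⌈12/5⌉ = 3, so 3 is optimal.

3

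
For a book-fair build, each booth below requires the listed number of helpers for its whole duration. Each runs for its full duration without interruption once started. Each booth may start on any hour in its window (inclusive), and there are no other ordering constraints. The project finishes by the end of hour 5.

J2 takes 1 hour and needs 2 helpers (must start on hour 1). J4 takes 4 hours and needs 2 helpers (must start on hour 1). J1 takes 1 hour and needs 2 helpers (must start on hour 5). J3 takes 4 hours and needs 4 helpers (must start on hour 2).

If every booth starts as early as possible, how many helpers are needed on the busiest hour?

Early-start schedule: J2@1, J4@1, J1@5, J3@2.
Load per hour: hour 1: 4, hour 2: 6, hour 3: 6, hour 4: 6, hour 5: 6.
Peak is 6.

6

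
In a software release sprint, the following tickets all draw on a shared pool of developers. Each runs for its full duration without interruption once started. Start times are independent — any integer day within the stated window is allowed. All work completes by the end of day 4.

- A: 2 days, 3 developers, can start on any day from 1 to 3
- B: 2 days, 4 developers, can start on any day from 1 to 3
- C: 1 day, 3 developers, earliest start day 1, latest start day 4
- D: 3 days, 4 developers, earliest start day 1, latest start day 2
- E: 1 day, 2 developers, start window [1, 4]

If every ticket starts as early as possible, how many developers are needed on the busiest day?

16

Early-start schedule: A@1, B@1, C@1, D@1, E@1.
Load per day: day 1: 16, day 2: 11, day 3: 4, day 4: 0.
Peak is 16.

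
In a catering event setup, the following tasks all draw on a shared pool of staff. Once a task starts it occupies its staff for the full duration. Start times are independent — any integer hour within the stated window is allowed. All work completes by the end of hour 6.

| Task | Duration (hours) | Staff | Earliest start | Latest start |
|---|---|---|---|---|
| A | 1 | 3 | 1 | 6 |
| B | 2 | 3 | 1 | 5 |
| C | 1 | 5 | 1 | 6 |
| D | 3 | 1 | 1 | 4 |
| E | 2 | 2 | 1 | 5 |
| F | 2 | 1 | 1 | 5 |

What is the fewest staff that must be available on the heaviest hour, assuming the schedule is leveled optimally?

Early-start (A@1, B@1, C@1, D@1, E@1, F@1) gives peak 15: h1:15  h2:7  h3:1  h4:0  h5:0  h6:0.
Shift B→2, C→4, E→5.
Schedule A@1, B@2, C@4, D@1, E@5, F@1: h1:5  h2:5  h3:4  h4:5  h5:2  h6:2 — peak 5.

5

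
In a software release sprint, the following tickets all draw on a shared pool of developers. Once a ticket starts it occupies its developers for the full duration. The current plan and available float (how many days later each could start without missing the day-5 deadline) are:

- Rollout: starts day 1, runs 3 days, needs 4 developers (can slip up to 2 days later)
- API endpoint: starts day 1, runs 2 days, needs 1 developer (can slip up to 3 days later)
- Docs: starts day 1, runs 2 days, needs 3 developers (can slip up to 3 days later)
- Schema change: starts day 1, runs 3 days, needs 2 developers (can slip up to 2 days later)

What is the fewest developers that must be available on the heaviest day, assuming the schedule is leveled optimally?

6

Early-start (Rollout@1, API endpoint@1, Docs@1, Schema change@1) gives peak 10: d1:10  d2:10  d3:6  d4:0  d5:0.
Shift Docs→4, Schema change→3.
Schedule Rollout@1, API endpoint@1, Docs@4, Schema change@3: d1:5  d2:5  d3:6  d4:5  d5:5 — peak 6.
Total developer-days = 26 over 5 days ⇒ peak ≥ ⌈26/5⌉ = 6, so 6 is optimal.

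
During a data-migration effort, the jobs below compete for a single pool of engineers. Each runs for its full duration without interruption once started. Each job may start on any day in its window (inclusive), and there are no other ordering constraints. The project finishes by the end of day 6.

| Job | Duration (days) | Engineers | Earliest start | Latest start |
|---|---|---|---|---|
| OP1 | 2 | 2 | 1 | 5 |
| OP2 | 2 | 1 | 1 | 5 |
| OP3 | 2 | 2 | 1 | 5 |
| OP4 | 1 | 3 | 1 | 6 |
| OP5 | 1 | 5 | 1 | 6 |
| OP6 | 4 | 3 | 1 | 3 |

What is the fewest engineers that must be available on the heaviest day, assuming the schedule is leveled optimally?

Early-start (OP1@1, OP2@1, OP3@1, OP4@1, OP5@1, OP6@1) gives peak 16: d1:16  d2:8  d3:3  d4:3  d5:0  d6:0.
Shift OP3→3, OP5→6, OP6→2.
Schedule OP1@1, OP2@1, OP3@3, OP4@1, OP5@6, OP6@2: d1:6  d2:6  d3:5  d4:5  d5:3  d6:5 — peak 6.

6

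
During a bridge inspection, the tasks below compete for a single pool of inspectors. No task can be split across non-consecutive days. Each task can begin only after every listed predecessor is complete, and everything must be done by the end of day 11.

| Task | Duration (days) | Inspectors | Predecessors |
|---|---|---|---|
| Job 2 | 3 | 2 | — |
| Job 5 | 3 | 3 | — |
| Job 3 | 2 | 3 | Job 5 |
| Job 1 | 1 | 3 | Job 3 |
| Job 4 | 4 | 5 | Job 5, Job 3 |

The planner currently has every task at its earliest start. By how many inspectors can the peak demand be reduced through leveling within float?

Early-start peak: d1:5  d2:5  d3:5  d4:3  d5:3  d6:8  d7:5  d8:5  d9:5  d10:0  d11:0 ⇒ 8.
Leveled (Job 2@1, Job 5@1, Job 3@4, Job 1@6, Job 4@7): d1:5  d2:5  d3:5  d4:3  d5:3  d6:3  d7:5  d8:5  d9:5  d10:5  d11:0 ⇒ 5.
Reduction 8 − 5 = 3.

3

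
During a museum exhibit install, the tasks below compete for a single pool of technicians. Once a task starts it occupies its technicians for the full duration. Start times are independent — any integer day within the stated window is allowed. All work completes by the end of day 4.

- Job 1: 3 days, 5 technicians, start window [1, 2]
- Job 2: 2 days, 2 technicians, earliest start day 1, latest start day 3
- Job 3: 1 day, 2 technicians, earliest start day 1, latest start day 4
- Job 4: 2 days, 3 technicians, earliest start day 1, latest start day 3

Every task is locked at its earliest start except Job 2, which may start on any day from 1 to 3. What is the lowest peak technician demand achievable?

Job 2@1: d1:12  d2:10  d3:5  d4:0 → peak 12
Job 2@2: d1:10  d2:10  d3:7  d4:0 → peak 10
Job 2@3: d1:10  d2:8  d3:7  d4:2 → peak 10
Best is Job 2@2, peak 10.

10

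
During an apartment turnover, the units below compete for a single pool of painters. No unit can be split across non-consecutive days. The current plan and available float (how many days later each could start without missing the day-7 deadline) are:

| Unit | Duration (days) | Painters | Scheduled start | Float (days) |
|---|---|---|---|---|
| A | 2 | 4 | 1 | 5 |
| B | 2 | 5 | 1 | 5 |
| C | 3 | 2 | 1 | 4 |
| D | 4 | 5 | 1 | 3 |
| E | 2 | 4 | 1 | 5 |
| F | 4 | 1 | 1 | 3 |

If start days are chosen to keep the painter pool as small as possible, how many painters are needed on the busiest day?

Early-start (A@1, B@1, C@1, D@1, E@1, F@1) gives peak 21: d1:21  d2:21  d3:8  d4:6  d5:0  d6:0  d7:0.
Shift C→3, D→3, E→6.
Schedule A@1, B@1, C@3, D@3, E@6, F@1: d1:10  d2:10  d3:8  d4:8  d5:7  d6:9  d7:4 — peak 10.

10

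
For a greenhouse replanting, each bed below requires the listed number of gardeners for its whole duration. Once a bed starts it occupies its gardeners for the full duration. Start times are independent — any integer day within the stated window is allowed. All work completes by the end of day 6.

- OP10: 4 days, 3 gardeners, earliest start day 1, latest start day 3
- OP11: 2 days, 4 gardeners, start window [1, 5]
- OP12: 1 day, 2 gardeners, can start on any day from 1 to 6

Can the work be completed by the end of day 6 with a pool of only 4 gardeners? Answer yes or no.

The minimum achievable peak is 5; 4 < 5, so no feasible schedule stays within the cap.

no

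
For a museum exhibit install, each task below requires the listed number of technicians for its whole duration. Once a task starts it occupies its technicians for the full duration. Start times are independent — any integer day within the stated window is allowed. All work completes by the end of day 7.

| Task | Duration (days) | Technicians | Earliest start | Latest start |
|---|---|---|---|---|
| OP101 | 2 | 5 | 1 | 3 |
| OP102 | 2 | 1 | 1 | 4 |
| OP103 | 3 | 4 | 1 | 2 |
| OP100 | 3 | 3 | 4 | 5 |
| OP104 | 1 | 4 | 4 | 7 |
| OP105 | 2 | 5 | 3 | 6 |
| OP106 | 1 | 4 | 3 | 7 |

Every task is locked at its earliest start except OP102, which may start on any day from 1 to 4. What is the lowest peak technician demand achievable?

13

OP102@1: d1:10  d2:10  d3:13  d4:12  d5:3  d6:3  d7:0 → peak 13
OP102@2: d1:9  d2:10  d3:14  d4:12  d5:3  d6:3  d7:0 → peak 14
OP102@3: d1:9  d2:9  d3:14  d4:13  d5:3  d6:3  d7:0 → peak 14
OP102@4: d1:9  d2:9  d3:13  d4:13  d5:4  d6:3  d7:0 → peak 13
Best is OP102@1, peak 13.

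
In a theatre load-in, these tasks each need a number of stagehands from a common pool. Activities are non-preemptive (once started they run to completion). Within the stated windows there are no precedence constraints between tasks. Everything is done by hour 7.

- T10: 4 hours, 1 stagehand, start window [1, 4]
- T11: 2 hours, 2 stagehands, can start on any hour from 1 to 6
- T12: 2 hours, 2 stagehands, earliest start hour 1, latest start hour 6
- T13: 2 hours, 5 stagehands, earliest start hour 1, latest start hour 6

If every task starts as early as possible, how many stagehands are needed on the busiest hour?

10

Early-start schedule: T10@1, T11@1, T12@1, T13@1.
Load per hour: hour 1: 10, hour 2: 10, hour 3: 1, hour 4: 1, hour 5: 0, hour 6: 0, hour 7: 0.
Peak is 10.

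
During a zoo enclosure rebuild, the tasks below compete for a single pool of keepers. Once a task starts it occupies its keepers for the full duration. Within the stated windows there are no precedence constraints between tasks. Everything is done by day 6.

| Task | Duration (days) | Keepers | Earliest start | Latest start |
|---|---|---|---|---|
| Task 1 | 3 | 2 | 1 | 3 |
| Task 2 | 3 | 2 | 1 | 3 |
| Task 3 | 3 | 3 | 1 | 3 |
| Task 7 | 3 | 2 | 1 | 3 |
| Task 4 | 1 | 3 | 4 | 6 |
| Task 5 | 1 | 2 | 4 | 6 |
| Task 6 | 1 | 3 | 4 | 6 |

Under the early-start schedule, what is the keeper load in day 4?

At early start, day 4 has: Task 4, Task 5, Task 6.
Demand: 3 + 2 + 3 = 8.

8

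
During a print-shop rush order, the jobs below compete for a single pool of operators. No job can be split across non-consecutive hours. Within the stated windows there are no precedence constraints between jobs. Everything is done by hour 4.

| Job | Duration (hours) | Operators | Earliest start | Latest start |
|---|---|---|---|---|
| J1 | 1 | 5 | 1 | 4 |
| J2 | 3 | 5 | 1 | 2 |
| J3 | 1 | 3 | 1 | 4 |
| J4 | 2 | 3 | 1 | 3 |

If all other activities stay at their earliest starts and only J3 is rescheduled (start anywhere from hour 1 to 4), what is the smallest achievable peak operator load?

J3@1: h1:16  h2:8  h3:5  h4:0 → peak 16
J3@2: h1:13  h2:11  h3:5  h4:0 → peak 13
J3@3: h1:13  h2:8  h3:8  h4:0 → peak 13
J3@4: h1:13  h2:8  h3:5  h4:3 → peak 13
Best is J3@2, peak 13.

13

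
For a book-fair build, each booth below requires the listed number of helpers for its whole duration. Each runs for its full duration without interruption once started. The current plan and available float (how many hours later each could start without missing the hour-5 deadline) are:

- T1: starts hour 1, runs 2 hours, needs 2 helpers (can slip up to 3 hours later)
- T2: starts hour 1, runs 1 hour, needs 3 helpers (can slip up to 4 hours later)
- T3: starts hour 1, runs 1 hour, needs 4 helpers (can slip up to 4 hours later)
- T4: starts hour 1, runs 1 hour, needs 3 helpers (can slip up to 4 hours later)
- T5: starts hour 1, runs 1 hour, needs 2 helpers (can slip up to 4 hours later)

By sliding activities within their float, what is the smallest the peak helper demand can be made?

4

Early-start (T1@1, T2@1, T3@1, T4@1, T5@1) gives peak 14: h1:14  h2:2  h3:0  h4:0  h5:0.
Shift T2→3, T3→4, T4→5.
Schedule T1@1, T2@3, T3@4, T4@5, T5@1: h1:4  h2:2  h3:3  h4:4  h5:3 — peak 4.
Total helper-hours = 16 over 5 hours ⇒ peak ≥ ⌈16/5⌉ = 4, so 4 is optimal.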